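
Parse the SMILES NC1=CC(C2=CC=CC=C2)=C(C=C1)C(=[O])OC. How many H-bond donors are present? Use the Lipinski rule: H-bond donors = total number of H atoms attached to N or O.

Donors: find every N or O and count the H atoms it carries.
  atom 1 (N): bond orders sum to 1 → 2 H
  atom 15 (O): bond orders sum to 2 → 0 H
  atom 16 (O): bond orders sum to 2 → 0 H
Lipinski HBD = 2.

2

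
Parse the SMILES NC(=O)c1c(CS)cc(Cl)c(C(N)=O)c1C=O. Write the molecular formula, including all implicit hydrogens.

C10H9ClN2O3S

Walk through each heavy atom and fill implicit hydrogens from standard valence (C 4, N 3, O 2, S 2, halogen 1); for lowercase aromatic atoms, an aromatic c carries 1 H when it has two neighbours and 0 H with three, and aromatic n carries 0 H:
  atom 1: N, bond orders sum to 1 (valence 3) → 2 H
  atom 2: C, bond orders sum to 4 (valence 4) → 0 H
  atom 3: O, bond orders sum to 2 (valence 2) → 0 H
  atom 4: aromatic c, 3 neighbours → 0 H
  atom 5: aromatic c, 3 neighbours → 0 H
  atom 6: C, bond orders sum to 2 (valence 4) → 2 H
  atom 7: S, bond orders sum to 1 (valence 2) → 1 H
  atom 8: aromatic c, 2 neighbours → 1 H
  atom 9: aromatic c, 3 neighbours → 0 H
  atom 10: Cl (halogen, monovalent) → 0 H
  atom 11: aromatic c, 3 neighbours → 0 H
  atom 12: C, bond orders sum to 4 (valence 4) → 0 H
  atom 13: N, bond orders sum to 1 (valence 3) → 2 H
  atom 14: O, bond orders sum to 2 (valence 2) → 0 H
  atom 15: aromatic c, 3 neighbours → 0 H
  atom 16: C, bond orders sum to 3 (valence 4) → 1 H
  atom 17: O, bond orders sum to 2 (valence 2) → 0 H
Totals → C:10, H:9, Cl:1, N:2, O:3, S:1.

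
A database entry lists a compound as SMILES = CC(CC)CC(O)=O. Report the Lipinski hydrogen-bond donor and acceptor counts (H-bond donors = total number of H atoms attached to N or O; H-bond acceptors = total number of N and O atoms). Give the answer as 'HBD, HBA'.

Donors: find every N or O and count the H atoms it carries.
  atom 7 (O): bond orders sum to 1 → 1 H
  atom 8 (O): bond orders sum to 2 → 0 H
Lipinski HBD = 1.
Acceptors: N atoms = 0, O atoms = 2 → HBA = 2.

1, 2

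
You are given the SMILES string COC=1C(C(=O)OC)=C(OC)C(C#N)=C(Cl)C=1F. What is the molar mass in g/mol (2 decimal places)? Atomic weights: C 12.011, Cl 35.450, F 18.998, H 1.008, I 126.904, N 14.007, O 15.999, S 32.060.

273.64 g/mol

First, the molecular formula is C11H9ClFNO4 (counting implicit H from valence).
  C: 11 × 12.011 = 132.121
  Cl: 1 × 35.450 = 35.450
  F: 1 × 18.998 = 18.998
  H: 9 × 1.008 = 9.072
  N: 1 × 14.007 = 14.007
  O: 4 × 15.999 = 63.996
Sum: 11×12.011 + 1×35.450 + 1×18.998 + 9×1.008 + 1×14.007 + 4×15.999 = 273.644 → 273.64 g/mol.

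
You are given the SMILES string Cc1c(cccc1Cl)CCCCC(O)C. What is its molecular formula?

Walk through each heavy atom and fill implicit hydrogens from standard valence (C 4, N 3, O 2, S 2, halogen 1); for lowercase aromatic atoms, an aromatic c carries 1 H when it has two neighbours and 0 H with three, and aromatic n carries 0 H:
  atom 1: C, bond orders sum to 1 (valence 4) → 3 H
  atom 2: aromatic c, 3 neighbours → 0 H
  atom 3: aromatic c, 3 neighbours → 0 H
  atom 4: aromatic c, 2 neighbours → 1 H
  atom 5: aromatic c, 2 neighbours → 1 H
  atom 6: aromatic c, 2 neighbours → 1 H
  atom 7: aromatic c, 3 neighbours → 0 H
  atom 8: Cl (halogen, monovalent) → 0 H
  atom 9: C, bond orders sum to 2 (valence 4) → 2 H
  atom 10: C, bond orders sum to 2 (valence 4) → 2 H
  atom 11: C, bond orders sum to 2 (valence 4) → 2 H
  atom 12: C, bond orders sum to 2 (valence 4) → 2 H
  atom 13: C, bond orders sum to 3 (valence 4) → 1 H
  atom 14: O, bond orders sum to 1 (valence 2) → 1 H
  atom 15: C, bond orders sum to 1 (valence 4) → 3 H
Totals → C:13, H:19, Cl:1, O:1.

C13H19ClO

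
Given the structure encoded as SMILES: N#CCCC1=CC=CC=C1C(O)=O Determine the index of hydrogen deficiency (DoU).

Molecular formula: C10H9NO2.
DoU = (2C + 2 + N − H − X) / 2, where X is the halogen count and O/S are ignored.
    = (2·10 + 2 + 1 − 9 − 0) / 2 = 14 / 2 = 7.

7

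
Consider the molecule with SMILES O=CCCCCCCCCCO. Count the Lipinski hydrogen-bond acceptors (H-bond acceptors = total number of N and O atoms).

N atoms: 0; O atoms: 2.
Lipinski HBA = 0 + 2 = 2.

2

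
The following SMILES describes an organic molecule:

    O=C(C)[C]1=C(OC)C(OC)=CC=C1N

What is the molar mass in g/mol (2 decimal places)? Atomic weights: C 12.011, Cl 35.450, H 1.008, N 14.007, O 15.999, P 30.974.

First, the molecular formula is C10H13NO3 (counting implicit H from valence).
  C: 10 × 12.011 = 120.110
  H: 13 × 1.008 = 13.104
  N: 1 × 14.007 = 14.007
  O: 3 × 15.999 = 47.997
Sum: 10×12.011 + 13×1.008 + 1×14.007 + 3×15.999 = 195.218 → 195.22 g/mol.

195.22 g/mol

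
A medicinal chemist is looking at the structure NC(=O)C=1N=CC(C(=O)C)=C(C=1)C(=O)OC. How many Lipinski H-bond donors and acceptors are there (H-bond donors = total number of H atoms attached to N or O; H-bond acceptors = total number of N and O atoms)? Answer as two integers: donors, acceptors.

2, 6

Donors: find every N or O and count the H atoms it carries.
  atom 1 (N): bond orders sum to 1 → 2 H
  atom 3 (O): bond orders sum to 2 → 0 H
  atom 5 (N): bond orders sum to 3 → 0 H
  atom 9 (O): bond orders sum to 2 → 0 H
  atom 14 (O): bond orders sum to 2 → 0 H
  atom 15 (O): bond orders sum to 2 → 0 H
Lipinski HBD = 2.
Acceptors: N atoms = 2, O atoms = 4 → HBA = 6.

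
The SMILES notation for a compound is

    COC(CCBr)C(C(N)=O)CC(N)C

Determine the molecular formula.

Walk through each heavy atom and fill implicit hydrogens from standard valence (C 4, N 3, O 2, S 2, halogen 1):
  atom 1: C, bond orders sum to 1 (valence 4) → 3 H
  atom 2: O, bond orders sum to 2 (valence 2) → 0 H
  atom 3: C, bond orders sum to 3 (valence 4) → 1 H
  atom 4: C, bond orders sum to 2 (valence 4) → 2 H
  atom 5: C, bond orders sum to 2 (valence 4) → 2 H
  atom 6: Br (halogen, monovalent) → 0 H
  atom 7: C, bond orders sum to 3 (valence 4) → 1 H
  atom 8: C, bond orders sum to 4 (valence 4) → 0 H
  atom 9: N, bond orders sum to 1 (valence 3) → 2 H
  atom 10: O, bond orders sum to 2 (valence 2) → 0 H
  atom 11: C, bond orders sum to 2 (valence 4) → 2 H
  atom 12: C, bond orders sum to 3 (valence 4) → 1 H
  atom 13: N, bond orders sum to 1 (valence 3) → 2 H
  atom 14: C, bond orders sum to 1 (valence 4) → 3 H
Totals → C:9, H:19, Br:1, N:2, O:2.

C9H19BrN2O2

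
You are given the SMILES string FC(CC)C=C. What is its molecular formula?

Walk through each heavy atom and fill implicit hydrogens from standard valence (C 4, N 3, O 2, S 2, halogen 1):
  atom 1: F (halogen, monovalent) → 0 H
  atom 2: C, bond orders sum to 3 (valence 4) → 1 H
  atom 3: C, bond orders sum to 2 (valence 4) → 2 H
  atom 4: C, bond orders sum to 1 (valence 4) → 3 H
  atom 5: C, bond orders sum to 3 (valence 4) → 1 H
  atom 6: C, bond orders sum to 2 (valence 4) → 2 H
Totals → C:5, H:9, F:1.
In Hill order: C5H9F.

C5H9F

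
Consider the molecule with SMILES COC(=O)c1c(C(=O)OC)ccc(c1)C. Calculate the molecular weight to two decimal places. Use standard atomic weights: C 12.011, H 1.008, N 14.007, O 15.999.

First, the molecular formula is C11H12O4 (counting implicit H from valence).
  C: 11 × 12.011 = 132.121
  H: 12 × 1.008 = 12.096
  O: 4 × 15.999 = 63.996
Sum: 11×12.011 + 12×1.008 + 4×15.999 = 208.213 → 208.21 g/mol.

208.21 g/mol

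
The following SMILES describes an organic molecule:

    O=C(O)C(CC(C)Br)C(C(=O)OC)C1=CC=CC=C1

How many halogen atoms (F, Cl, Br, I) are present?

1

Halogen atoms appear at heavy-atom position 8 (1×Br).
Other groups present: 1 carboxylic acid, 1 ester.
Halogen count: 1.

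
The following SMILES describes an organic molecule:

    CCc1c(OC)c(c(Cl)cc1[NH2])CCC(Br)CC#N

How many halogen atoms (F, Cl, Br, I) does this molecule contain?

2

Halogen atoms appear at heavy-atom positions 9, 16 (1×Br, 1×Cl).
Other groups present: 1 ether, 1 nitrile, 1 primary amine.
Halogen count: 2.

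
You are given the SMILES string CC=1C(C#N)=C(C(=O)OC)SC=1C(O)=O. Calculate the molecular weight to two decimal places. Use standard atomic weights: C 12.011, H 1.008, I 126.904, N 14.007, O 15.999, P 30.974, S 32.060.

225.22 g/mol

First, the molecular formula is C9H7NO4S (counting implicit H from valence).
  C: 9 × 12.011 = 108.099
  H: 7 × 1.008 = 7.056
  N: 1 × 14.007 = 14.007
  O: 4 × 15.999 = 63.996
  S: 1 × 32.060 = 32.060
Sum: 9×12.011 + 7×1.008 + 1×14.007 + 4×15.999 + 1×32.060 = 225.218 → 225.22 g/mol.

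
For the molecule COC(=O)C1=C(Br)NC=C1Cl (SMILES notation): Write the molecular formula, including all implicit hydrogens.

C6H5BrClNO2

Walk through each heavy atom and fill implicit hydrogens from standard valence (C 4, N 3, O 2, S 2, halogen 1):
  atom 1: C, bond orders sum to 1 (valence 4) → 3 H
  atom 2: O, bond orders sum to 2 (valence 2) → 0 H
  atom 3: C, bond orders sum to 4 (valence 4) → 0 H
  atom 4: O, bond orders sum to 2 (valence 2) → 0 H
  atom 5: C, bond orders sum to 4 (valence 4) → 0 H
  atom 6: C, bond orders sum to 4 (valence 4) → 0 H
  atom 7: Br (halogen, monovalent) → 0 H
  atom 8: N, bond orders sum to 2 (valence 3) → 1 H
  atom 9: C, bond orders sum to 3 (valence 4) → 1 H
  atom 10: C, bond orders sum to 4 (valence 4) → 0 H
  atom 11: Cl (halogen, monovalent) → 0 H
Totals → C:6, H:5, Br:1, Cl:1, N:1, O:2.
In Hill order: C6H5BrClNO2.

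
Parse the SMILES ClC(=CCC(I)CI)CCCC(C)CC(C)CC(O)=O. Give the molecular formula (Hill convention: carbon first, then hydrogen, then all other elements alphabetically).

C15H25ClI2O2

Walk through each heavy atom and fill implicit hydrogens from standard valence (C 4, N 3, O 2, S 2, halogen 1):
  atom 1: Cl (halogen, monovalent) → 0 H
  atom 2: C, bond orders sum to 4 (valence 4) → 0 H
  atom 3: C, bond orders sum to 3 (valence 4) → 1 H
  atom 4: C, bond orders sum to 2 (valence 4) → 2 H
  atom 5: C, bond orders sum to 3 (valence 4) → 1 H
  atom 6: I (halogen, monovalent) → 0 H
  atom 7: C, bond orders sum to 2 (valence 4) → 2 H
  atom 8: I (halogen, monovalent) → 0 H
  atom 9: C, bond orders sum to 2 (valence 4) → 2 H
  atom 10: C, bond orders sum to 2 (valence 4) → 2 H
  atom 11: C, bond orders sum to 2 (valence 4) → 2 H
  atom 12: C, bond orders sum to 3 (valence 4) → 1 H
  atom 13: C, bond orders sum to 1 (valence 4) → 3 H
  atom 14: C, bond orders sum to 2 (valence 4) → 2 H
  atom 15: C, bond orders sum to 3 (valence 4) → 1 H
  atom 16: C, bond orders sum to 1 (valence 4) → 3 H
  atom 17: C, bond orders sum to 2 (valence 4) → 2 H
  atom 18: C, bond orders sum to 4 (valence 4) → 0 H
  atom 19: O, bond orders sum to 1 (valence 2) → 1 H
  atom 20: O, bond orders sum to 2 (valence 2) → 0 H
Totals → C:15, H:25, Cl:1, I:2, O:2.
In Hill order: C15H25ClI2O2.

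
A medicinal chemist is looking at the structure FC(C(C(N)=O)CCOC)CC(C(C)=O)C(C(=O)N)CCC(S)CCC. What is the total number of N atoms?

2

Scan the SMILES for N atoms (remember two-letter symbols like Cl and Br are single atoms).
Nitrogen count: 2.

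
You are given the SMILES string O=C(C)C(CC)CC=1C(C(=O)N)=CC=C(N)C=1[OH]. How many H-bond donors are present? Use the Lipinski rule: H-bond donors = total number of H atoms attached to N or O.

5

Donors: find every N or O and count the H atoms it carries.
  atom 1 (O): bond orders sum to 2 → 0 H
  atom 11 (O): bond orders sum to 2 → 0 H
  atom 12 (N): bond orders sum to 1 → 2 H
  atom 16 (N): bond orders sum to 1 → 2 H
  atom 18 (O): bond orders sum to 1 → 1 H
Lipinski HBD = 5.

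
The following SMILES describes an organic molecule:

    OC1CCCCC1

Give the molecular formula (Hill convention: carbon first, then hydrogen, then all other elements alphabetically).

Walk through each heavy atom and fill implicit hydrogens from standard valence (C 4, N 3, O 2, S 2, halogen 1):
  atom 1: O, bond orders sum to 1 (valence 2) → 1 H
  atom 2: C, bond orders sum to 3 (valence 4) → 1 H
  atom 3: C, bond orders sum to 2 (valence 4) → 2 H
  atom 4: C, bond orders sum to 2 (valence 4) → 2 H
  atom 5: C, bond orders sum to 2 (valence 4) → 2 H
  atom 6: C, bond orders sum to 2 (valence 4) → 2 H
  atom 7: C, bond orders sum to 2 (valence 4) → 2 H
Totals → C:6, H:12, O:1.
In Hill order: C6H12O.

C6H12O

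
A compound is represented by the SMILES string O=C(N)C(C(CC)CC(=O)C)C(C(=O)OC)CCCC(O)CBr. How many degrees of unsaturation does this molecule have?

3

Degree of unsaturation = (number of rings) + (number of π bonds).
Ring closures in the SMILES: 0.
π bonds: 3 double bonds (each 1 DoU) → 3 DoU from unsaturation.
Total DoU = 0 + 3 = 3.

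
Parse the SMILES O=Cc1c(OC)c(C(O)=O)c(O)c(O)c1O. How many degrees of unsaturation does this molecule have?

Molecular formula: C9H8O7.
DoU = (2C + 2 + N − H − X) / 2, where X is the halogen count and O/S are ignored.
    = (2·9 + 2 + 0 − 8 − 0) / 2 = 12 / 2 = 6.

6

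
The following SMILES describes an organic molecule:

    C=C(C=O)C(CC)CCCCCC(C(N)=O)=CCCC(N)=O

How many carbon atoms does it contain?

Count every carbon token in the SMILES (each C, including those in ring-closure positions and inside branches).
Carbon count: 17.

17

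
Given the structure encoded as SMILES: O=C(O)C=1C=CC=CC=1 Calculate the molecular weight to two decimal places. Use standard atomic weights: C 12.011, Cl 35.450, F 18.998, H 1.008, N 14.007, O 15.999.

First, the molecular formula is C7H6O2 (counting implicit H from valence).
  C: 7 × 12.011 = 84.077
  H: 6 × 1.008 = 6.048
  O: 2 × 15.999 = 31.998
Sum: 7×12.011 + 6×1.008 + 2×15.999 = 122.123 → 122.12 g/mol.

122.12 g/mol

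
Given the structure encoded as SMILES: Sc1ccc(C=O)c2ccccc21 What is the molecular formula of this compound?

Walk through each heavy atom and fill implicit hydrogens from standard valence (C 4, N 3, O 2, S 2, halogen 1); for lowercase aromatic atoms, an aromatic c carries 1 H when it has two neighbours and 0 H with three, and aromatic n carries 0 H:
  atom 1: S, bond orders sum to 1 (valence 2) → 1 H
  atom 2: aromatic c, 3 neighbours → 0 H
  atom 3: aromatic c, 2 neighbours → 1 H
  atom 4: aromatic c, 2 neighbours → 1 H
  atom 5: aromatic c, 3 neighbours → 0 H
  atom 6: C, bond orders sum to 3 (valence 4) → 1 H
  atom 7: O, bond orders sum to 2 (valence 2) → 0 H
  atom 8: aromatic c, 3 neighbours → 0 H
  atom 9: aromatic c, 2 neighbours → 1 H
  atom 10: aromatic c, 2 neighbours → 1 H
  atom 11: aromatic c, 2 neighbours → 1 H
  atom 12: aromatic c, 2 neighbours → 1 H
  atom 13: aromatic c, 3 neighbours → 0 H
Totals → C:11, H:8, O:1, S:1.
In Hill order: C11H8OS.

C11H8OS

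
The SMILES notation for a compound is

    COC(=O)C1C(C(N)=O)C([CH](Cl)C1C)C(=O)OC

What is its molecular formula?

C11H16ClNO5

Walk through each heavy atom and fill implicit hydrogens from standard valence (C 4, N 3, O 2, S 2, halogen 1):
  atom 1: C, bond orders sum to 1 (valence 4) → 3 H
  atom 2: O, bond orders sum to 2 (valence 2) → 0 H
  atom 3: C, bond orders sum to 4 (valence 4) → 0 H
  atom 4: O, bond orders sum to 2 (valence 2) → 0 H
  atom 5: C, bond orders sum to 3 (valence 4) → 1 H
  atom 6: C, bond orders sum to 3 (valence 4) → 1 H
  atom 7: C, bond orders sum to 4 (valence 4) → 0 H
  atom 8: N, bond orders sum to 1 (valence 3) → 2 H
  atom 9: O, bond orders sum to 2 (valence 2) → 0 H
  atom 10: C, bond orders sum to 3 (valence 4) → 1 H
  atom 11: C with explicit H count 1
  atom 12: Cl (halogen, monovalent) → 0 H
  atom 13: C, bond orders sum to 3 (valence 4) → 1 H
  atom 14: C, bond orders sum to 1 (valence 4) → 3 H
  atom 15: C, bond orders sum to 4 (valence 4) → 0 H
  atom 16: O, bond orders sum to 2 (valence 2) → 0 H
  atom 17: O, bond orders sum to 2 (valence 2) → 0 H
  atom 18: C, bond orders sum to 1 (valence 4) → 3 H
Totals → C:11, H:16, Cl:1, N:1, O:5.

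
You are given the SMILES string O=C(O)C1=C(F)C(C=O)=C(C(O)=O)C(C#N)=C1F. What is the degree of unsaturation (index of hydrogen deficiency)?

Molecular formula: C10H3F2NO5.
DoU = (2C + 2 + N − H − X) / 2, where X is the halogen count and O/S are ignored.
    = (2·10 + 2 + 1 − 3 − 2) / 2 = 18 / 2 = 9.

9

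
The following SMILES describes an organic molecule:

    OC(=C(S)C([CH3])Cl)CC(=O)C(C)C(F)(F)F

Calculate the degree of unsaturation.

Degree of unsaturation = (number of rings) + (number of π bonds).
Ring closures in the SMILES: 0.
π bonds: 2 double bonds (each 1 DoU) → 2 DoU from unsaturation.
Total DoU = 0 + 2 = 2.

2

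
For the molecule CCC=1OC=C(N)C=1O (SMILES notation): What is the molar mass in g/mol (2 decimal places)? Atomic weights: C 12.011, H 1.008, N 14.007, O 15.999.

127.14 g/mol

First, the molecular formula is C6H9NO2 (counting implicit H from valence).
  C: 6 × 12.011 = 72.066
  H: 9 × 1.008 = 9.072
  N: 1 × 14.007 = 14.007
  O: 2 × 15.999 = 31.998
Sum: 6×12.011 + 9×1.008 + 1×14.007 + 2×15.999 = 127.143 → 127.14 g/mol.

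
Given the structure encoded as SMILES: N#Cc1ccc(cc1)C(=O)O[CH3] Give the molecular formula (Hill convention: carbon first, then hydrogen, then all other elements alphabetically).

Walk through each heavy atom and fill implicit hydrogens from standard valence (C 4, N 3, O 2, S 2, halogen 1); for lowercase aromatic atoms, an aromatic c carries 1 H when it has two neighbours and 0 H with three, and aromatic n carries 0 H:
  atom 1: N, bond orders sum to 3 (valence 3) → 0 H
  atom 2: C, bond orders sum to 4 (valence 4) → 0 H
  atom 3: aromatic c, 3 neighbours → 0 H
  atom 4: aromatic c, 2 neighbours → 1 H
  atom 5: aromatic c, 2 neighbours → 1 H
  atom 6: aromatic c, 3 neighbours → 0 H
  atom 7: aromatic c, 2 neighbours → 1 H
  atom 8: aromatic c, 2 neighbours → 1 H
  atom 9: C, bond orders sum to 4 (valence 4) → 0 H
  atom 10: O, bond orders sum to 2 (valence 2) → 0 H
  atom 11: O, bond orders sum to 2 (valence 2) → 0 H
  atom 12: C with explicit H count 3
Totals → C:9, H:7, N:1, O:2.
In Hill order: C9H7NO2.

C9H7NO2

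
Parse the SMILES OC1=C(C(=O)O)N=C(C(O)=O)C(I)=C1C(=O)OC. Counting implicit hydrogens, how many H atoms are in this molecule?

Walk through each heavy atom and fill implicit hydrogens from standard valence (C 4, N 3, O 2, S 2, halogen 1):
  atom 1: O, bond orders sum to 1 (valence 2) → 1 H
  atom 2: C, bond orders sum to 4 (valence 4) → 0 H
  atom 3: C, bond orders sum to 4 (valence 4) → 0 H
  atom 4: C, bond orders sum to 4 (valence 4) → 0 H
  atom 5: O, bond orders sum to 2 (valence 2) → 0 H
  atom 6: O, bond orders sum to 1 (valence 2) → 1 H
  atom 7: N, bond orders sum to 3 (valence 3) → 0 H
  atom 8: C, bond orders sum to 4 (valence 4) → 0 H
  atom 9: C, bond orders sum to 4 (valence 4) → 0 H
  atom 10: O, bond orders sum to 1 (valence 2) → 1 H
  atom 11: O, bond orders sum to 2 (valence 2) → 0 H
  atom 12: C, bond orders sum to 4 (valence 4) → 0 H
  atom 13: I (halogen, monovalent) → 0 H
  atom 14: C, bond orders sum to 4 (valence 4) → 0 H
  atom 15: C, bond orders sum to 4 (valence 4) → 0 H
  atom 16: O, bond orders sum to 2 (valence 2) → 0 H
  atom 17: O, bond orders sum to 2 (valence 2) → 0 H
  atom 18: C, bond orders sum to 1 (valence 4) → 3 H
Total hydrogens: 6.

6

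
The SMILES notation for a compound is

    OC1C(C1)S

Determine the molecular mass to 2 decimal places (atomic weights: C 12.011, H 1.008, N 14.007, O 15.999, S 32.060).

90.14 g/mol

First, the molecular formula is C3H6OS (counting implicit H from valence).
  C: 3 × 12.011 = 36.033
  H: 6 × 1.008 = 6.048
  O: 1 × 15.999 = 15.999
  S: 1 × 32.060 = 32.060
Sum: 3×12.011 + 6×1.008 + 1×15.999 + 1×32.060 = 90.140 → 90.14 g/mol.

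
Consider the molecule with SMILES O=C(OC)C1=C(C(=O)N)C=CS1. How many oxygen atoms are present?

3

Scan the SMILES for O atoms (remember two-letter symbols like Cl and Br are single atoms).
Oxygen count: 3.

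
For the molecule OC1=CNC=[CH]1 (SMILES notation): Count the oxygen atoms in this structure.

1

Scan the SMILES for O atoms (remember two-letter symbols like Cl and Br are single atoms).
Oxygen count: 1.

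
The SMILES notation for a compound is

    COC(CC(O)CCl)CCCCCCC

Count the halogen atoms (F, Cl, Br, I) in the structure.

Halogen atoms appear at heavy-atom position 8 (1×Cl).
Other groups present: 1 ether, 1 hydroxyl.
Halogen count: 1.

1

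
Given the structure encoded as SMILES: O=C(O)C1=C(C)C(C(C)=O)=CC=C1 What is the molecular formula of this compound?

Walk through each heavy atom and fill implicit hydrogens from standard valence (C 4, N 3, O 2, S 2, halogen 1):
  atom 1: O, bond orders sum to 2 (valence 2) → 0 H
  atom 2: C, bond orders sum to 4 (valence 4) → 0 H
  atom 3: O, bond orders sum to 1 (valence 2) → 1 H
  atom 4: C, bond orders sum to 4 (valence 4) → 0 H
  atom 5: C, bond orders sum to 4 (valence 4) → 0 H
  atom 6: C, bond orders sum to 1 (valence 4) → 3 H
  atom 7: C, bond orders sum to 4 (valence 4) → 0 H
  atom 8: C, bond orders sum to 4 (valence 4) → 0 H
  atom 9: C, bond orders sum to 1 (valence 4) → 3 H
  atom 10: O, bond orders sum to 2 (valence 2) → 0 H
  atom 11: C, bond orders sum to 3 (valence 4) → 1 H
  atom 12: C, bond orders sum to 3 (valence 4) → 1 H
  atom 13: C, bond orders sum to 3 (valence 4) → 1 H
Totals → C:10, H:10, O:3.

C10H10O3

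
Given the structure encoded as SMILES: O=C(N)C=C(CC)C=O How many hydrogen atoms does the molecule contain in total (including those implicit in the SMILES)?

Walk through each heavy atom and fill implicit hydrogens from standard valence (C 4, N 3, O 2, S 2, halogen 1):
  atom 1: O, bond orders sum to 2 (valence 2) → 0 H
  atom 2: C, bond orders sum to 4 (valence 4) → 0 H
  atom 3: N, bond orders sum to 1 (valence 3) → 2 H
  atom 4: C, bond orders sum to 3 (valence 4) → 1 H
  atom 5: C, bond orders sum to 4 (valence 4) → 0 H
  atom 6: C, bond orders sum to 2 (valence 4) → 2 H
  atom 7: C, bond orders sum to 1 (valence 4) → 3 H
  atom 8: C, bond orders sum to 3 (valence 4) → 1 H
  atom 9: O, bond orders sum to 2 (valence 2) → 0 H
Total hydrogens: 9.

9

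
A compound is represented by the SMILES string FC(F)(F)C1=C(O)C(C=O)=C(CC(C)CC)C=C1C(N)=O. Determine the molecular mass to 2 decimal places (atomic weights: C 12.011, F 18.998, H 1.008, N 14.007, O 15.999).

303.28 g/mol

First, the molecular formula is C14H16F3NO3 (counting implicit H from valence).
  C: 14 × 12.011 = 168.154
  F: 3 × 18.998 = 56.994
  H: 16 × 1.008 = 16.128
  N: 1 × 14.007 = 14.007
  O: 3 × 15.999 = 47.997
Sum: 14×12.011 + 3×18.998 + 16×1.008 + 1×14.007 + 3×15.999 = 303.280 → 303.28 g/mol.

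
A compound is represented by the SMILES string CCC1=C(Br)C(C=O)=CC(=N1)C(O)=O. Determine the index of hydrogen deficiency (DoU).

6

Degree of unsaturation = (number of rings) + (number of π bonds).
Ring closures in the SMILES: 1.
π bonds: 5 double bonds (each 1 DoU) → 5 DoU from unsaturation.
Total DoU = 1 + 5 = 6.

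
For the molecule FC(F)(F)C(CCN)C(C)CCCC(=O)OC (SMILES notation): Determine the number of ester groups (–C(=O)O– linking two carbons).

The ester motif appears at heavy-atom position 14 in the SMILES.
Other groups present: 1 primary amine.
Ester count: 1.

1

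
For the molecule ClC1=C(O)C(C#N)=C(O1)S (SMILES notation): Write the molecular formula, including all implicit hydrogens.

Walk through each heavy atom and fill implicit hydrogens from standard valence (C 4, N 3, O 2, S 2, halogen 1):
  atom 1: Cl (halogen, monovalent) → 0 H
  atom 2: C, bond orders sum to 4 (valence 4) → 0 H
  atom 3: C, bond orders sum to 4 (valence 4) → 0 H
  atom 4: O, bond orders sum to 1 (valence 2) → 1 H
  atom 5: C, bond orders sum to 4 (valence 4) → 0 H
  atom 6: C, bond orders sum to 4 (valence 4) → 0 H
  atom 7: N, bond orders sum to 3 (valence 3) → 0 H
  atom 8: C, bond orders sum to 4 (valence 4) → 0 H
  atom 9: O, bond orders sum to 2 (valence 2) → 0 H
  atom 10: S, bond orders sum to 1 (valence 2) → 1 H
Totals → C:5, H:2, Cl:1, N:1, O:2, S:1.

C5H2ClNO2S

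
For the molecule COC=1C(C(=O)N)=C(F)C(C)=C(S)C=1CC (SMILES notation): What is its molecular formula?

Walk through each heavy atom and fill implicit hydrogens from standard valence (C 4, N 3, O 2, S 2, halogen 1):
  atom 1: C, bond orders sum to 1 (valence 4) → 3 H
  atom 2: O, bond orders sum to 2 (valence 2) → 0 H
  atom 3: C, bond orders sum to 4 (valence 4) → 0 H
  atom 4: C, bond orders sum to 4 (valence 4) → 0 H
  atom 5: C, bond orders sum to 4 (valence 4) → 0 H
  atom 6: O, bond orders sum to 2 (valence 2) → 0 H
  atom 7: N, bond orders sum to 1 (valence 3) → 2 H
  atom 8: C, bond orders sum to 4 (valence 4) → 0 H
  atom 9: F (halogen, monovalent) → 0 H
  atom 10: C, bond orders sum to 4 (valence 4) → 0 H
  atom 11: C, bond orders sum to 1 (valence 4) → 3 H
  atom 12: C, bond orders sum to 4 (valence 4) → 0 H
  atom 13: S, bond orders sum to 1 (valence 2) → 1 H
  atom 14: C, bond orders sum to 4 (valence 4) → 0 H
  atom 15: C, bond orders sum to 2 (valence 4) → 2 H
  atom 16: C, bond orders sum to 1 (valence 4) → 3 H
Totals → C:11, H:14, F:1, N:1, O:2, S:1.

C11H14FNO2S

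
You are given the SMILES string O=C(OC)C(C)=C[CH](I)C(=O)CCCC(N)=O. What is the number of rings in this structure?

0

In SMILES, each pair of matching ring-closure digits denotes one ring-closing bond; the number of such bonds equals the number of independent rings.
Ring-closure bonds here: 0.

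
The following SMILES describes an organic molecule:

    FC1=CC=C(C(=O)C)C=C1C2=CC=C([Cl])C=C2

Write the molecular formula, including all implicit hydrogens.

C14H10ClFO

Walk through each heavy atom and fill implicit hydrogens from standard valence (C 4, N 3, O 2, S 2, halogen 1):
  atom 1: F (halogen, monovalent) → 0 H
  atom 2: C, bond orders sum to 4 (valence 4) → 0 H
  atom 3: C, bond orders sum to 3 (valence 4) → 1 H
  atom 4: C, bond orders sum to 3 (valence 4) → 1 H
  atom 5: C, bond orders sum to 4 (valence 4) → 0 H
  atom 6: C, bond orders sum to 4 (valence 4) → 0 H
  atom 7: O, bond orders sum to 2 (valence 2) → 0 H
  atom 8: C, bond orders sum to 1 (valence 4) → 3 H
  atom 9: C, bond orders sum to 3 (valence 4) → 1 H
  atom 10: C, bond orders sum to 4 (valence 4) → 0 H
  atom 11: C, bond orders sum to 4 (valence 4) → 0 H
  atom 12: C, bond orders sum to 3 (valence 4) → 1 H
  atom 13: C, bond orders sum to 3 (valence 4) → 1 H
  atom 14: C, bond orders sum to 4 (valence 4) → 0 H
  atom 15: Cl with explicit H count 0
  atom 16: C, bond orders sum to 3 (valence 4) → 1 H
  atom 17: C, bond orders sum to 3 (valence 4) → 1 H
Totals → C:14, H:10, Cl:1, F:1, O:1.
In Hill order: C14H10ClFO.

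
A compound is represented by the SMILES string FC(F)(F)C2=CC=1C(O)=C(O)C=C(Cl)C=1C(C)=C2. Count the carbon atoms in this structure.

12

Count every carbon token in the SMILES (each C, including those in ring-closure positions and inside branches).
Carbon count: 12.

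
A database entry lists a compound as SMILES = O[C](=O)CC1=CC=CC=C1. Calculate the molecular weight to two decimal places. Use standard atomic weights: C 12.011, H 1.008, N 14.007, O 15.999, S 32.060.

First, the molecular formula is C8H8O2 (counting implicit H from valence).
  C: 8 × 12.011 = 96.088
  H: 8 × 1.008 = 8.064
  O: 2 × 15.999 = 31.998
Sum: 8×12.011 + 8×1.008 + 2×15.999 = 136.150 → 136.15 g/mol.

136.15 g/mol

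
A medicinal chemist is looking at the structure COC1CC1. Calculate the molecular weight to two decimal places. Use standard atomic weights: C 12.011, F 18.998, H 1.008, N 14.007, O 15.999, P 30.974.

72.11 g/mol

First, the molecular formula is C4H8O (counting implicit H from valence).
  C: 4 × 12.011 = 48.044
  H: 8 × 1.008 = 8.064
  O: 1 × 15.999 = 15.999
Sum: 4×12.011 + 8×1.008 + 1×15.999 = 72.107 → 72.11 g/mol.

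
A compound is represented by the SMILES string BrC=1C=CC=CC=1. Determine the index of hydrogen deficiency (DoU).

Molecular formula: C6H5Br.
DoU = (2C + 2 + N − H − X) / 2, where X is the halogen count and O/S are ignored.
    = (2·6 + 2 + 0 − 5 − 1) / 2 = 8 / 2 = 4.

4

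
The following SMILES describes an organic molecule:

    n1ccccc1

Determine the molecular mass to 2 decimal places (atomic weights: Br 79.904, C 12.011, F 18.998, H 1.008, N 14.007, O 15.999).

79.10 g/mol

First, the molecular formula is C5H5N (counting implicit H from valence).
  C: 5 × 12.011 = 60.055
  H: 5 × 1.008 = 5.040
  N: 1 × 14.007 = 14.007
Sum: 5×12.011 + 5×1.008 + 1×14.007 = 79.102 → 79.10 g/mol.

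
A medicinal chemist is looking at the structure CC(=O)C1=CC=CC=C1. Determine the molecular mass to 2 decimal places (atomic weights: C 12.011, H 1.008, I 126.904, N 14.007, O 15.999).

First, the molecular formula is C8H8O (counting implicit H from valence).
  C: 8 × 12.011 = 96.088
  H: 8 × 1.008 = 8.064
  O: 1 × 15.999 = 15.999
Sum: 8×12.011 + 8×1.008 + 1×15.999 = 120.151 → 120.15 g/mol.

120.15 g/mol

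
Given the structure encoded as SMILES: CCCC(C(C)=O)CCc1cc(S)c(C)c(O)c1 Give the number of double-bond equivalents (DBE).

Molecular formula: C15H22O2S.
DoU = (2C + 2 + N − H − X) / 2, where X is the halogen count and O/S are ignored.
    = (2·15 + 2 + 0 − 22 − 0) / 2 = 10 / 2 = 5.

5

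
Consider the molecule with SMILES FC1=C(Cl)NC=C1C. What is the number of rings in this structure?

In SMILES, each pair of matching ring-closure digits denotes one ring-closing bond; the number of such bonds equals the number of independent rings.
Ring-closure bonds here: 1.

1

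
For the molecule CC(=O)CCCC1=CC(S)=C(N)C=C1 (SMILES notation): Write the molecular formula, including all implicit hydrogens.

C11H15NOS

Walk through each heavy atom and fill implicit hydrogens from standard valence (C 4, N 3, O 2, S 2, halogen 1):
  atom 1: C, bond orders sum to 1 (valence 4) → 3 H
  atom 2: C, bond orders sum to 4 (valence 4) → 0 H
  atom 3: O, bond orders sum to 2 (valence 2) → 0 H
  atom 4: C, bond orders sum to 2 (valence 4) → 2 H
  atom 5: C, bond orders sum to 2 (valence 4) → 2 H
  atom 6: C, bond orders sum to 2 (valence 4) → 2 H
  atom 7: C, bond orders sum to 4 (valence 4) → 0 H
  atom 8: C, bond orders sum to 3 (valence 4) → 1 H
  atom 9: C, bond orders sum to 4 (valence 4) → 0 H
  atom 10: S, bond orders sum to 1 (valence 2) → 1 H
  atom 11: C, bond orders sum to 4 (valence 4) → 0 H
  atom 12: N, bond orders sum to 1 (valence 3) → 2 H
  atom 13: C, bond orders sum to 3 (valence 4) → 1 H
  atom 14: C, bond orders sum to 3 (valence 4) → 1 H
Totals → C:11, H:15, N:1, O:1, S:1.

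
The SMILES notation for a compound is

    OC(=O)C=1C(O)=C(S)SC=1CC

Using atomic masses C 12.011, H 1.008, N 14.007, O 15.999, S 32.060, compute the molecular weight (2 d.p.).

First, the molecular formula is C7H8O3S2 (counting implicit H from valence).
  C: 7 × 12.011 = 84.077
  H: 8 × 1.008 = 8.064
  O: 3 × 15.999 = 47.997
  S: 2 × 32.060 = 64.120
Sum: 7×12.011 + 8×1.008 + 3×15.999 + 2×32.060 = 204.258 → 204.26 g/mol.

204.26 g/mol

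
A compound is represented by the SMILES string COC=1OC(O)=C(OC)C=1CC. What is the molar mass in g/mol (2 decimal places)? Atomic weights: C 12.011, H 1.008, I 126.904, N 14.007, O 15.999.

First, the molecular formula is C8H12O4 (counting implicit H from valence).
  C: 8 × 12.011 = 96.088
  H: 12 × 1.008 = 12.096
  O: 4 × 15.999 = 63.996
Sum: 8×12.011 + 12×1.008 + 4×15.999 = 172.180 → 172.18 g/mol.

172.18 g/mol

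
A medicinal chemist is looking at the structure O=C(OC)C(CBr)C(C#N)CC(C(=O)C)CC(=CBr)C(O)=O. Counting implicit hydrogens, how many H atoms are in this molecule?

17

Walk through each heavy atom and fill implicit hydrogens from standard valence (C 4, N 3, O 2, S 2, halogen 1):
  atom 1: O, bond orders sum to 2 (valence 2) → 0 H
  atom 2: C, bond orders sum to 4 (valence 4) → 0 H
  atom 3: O, bond orders sum to 2 (valence 2) → 0 H
  atom 4: C, bond orders sum to 1 (valence 4) → 3 H
  atom 5: C, bond orders sum to 3 (valence 4) → 1 H
  atom 6: C, bond orders sum to 2 (valence 4) → 2 H
  atom 7: Br (halogen, monovalent) → 0 H
  atom 8: C, bond orders sum to 3 (valence 4) → 1 H
  atom 9: C, bond orders sum to 4 (valence 4) → 0 H
  atom 10: N, bond orders sum to 3 (valence 3) → 0 H
  atom 11: C, bond orders sum to 2 (valence 4) → 2 H
  atom 12: C, bond orders sum to 3 (valence 4) → 1 H
  atom 13: C, bond orders sum to 4 (valence 4) → 0 H
  atom 14: O, bond orders sum to 2 (valence 2) → 0 H
  atom 15: C, bond orders sum to 1 (valence 4) → 3 H
  atom 16: C, bond orders sum to 2 (valence 4) → 2 H
  atom 17: C, bond orders sum to 4 (valence 4) → 0 H
  atom 18: C, bond orders sum to 3 (valence 4) → 1 H
  atom 19: Br (halogen, monovalent) → 0 H
  atom 20: C, bond orders sum to 4 (valence 4) → 0 H
  atom 21: O, bond orders sum to 1 (valence 2) → 1 H
  atom 22: O, bond orders sum to 2 (valence 2) → 0 H
Total hydrogens: 17.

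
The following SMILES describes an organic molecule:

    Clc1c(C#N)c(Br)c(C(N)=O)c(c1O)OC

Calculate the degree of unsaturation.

Molecular formula: C9H6BrClN2O3.
DoU = (2C + 2 + N − H − X) / 2, where X is the halogen count and O/S are ignored.
    = (2·9 + 2 + 2 − 6 − 2) / 2 = 14 / 2 = 7.

7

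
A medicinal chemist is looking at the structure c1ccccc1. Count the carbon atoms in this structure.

6

Count every carbon token in the SMILES (each C, including those in ring-closure positions and inside branches).
Carbon count: 6.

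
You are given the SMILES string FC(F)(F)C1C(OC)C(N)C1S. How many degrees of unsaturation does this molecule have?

1

Degree of unsaturation = (number of rings) + (number of π bonds).
Ring closures in the SMILES: 1.
π bonds: none → 0 DoU from unsaturation.
Total DoU = 1 + 0 = 1.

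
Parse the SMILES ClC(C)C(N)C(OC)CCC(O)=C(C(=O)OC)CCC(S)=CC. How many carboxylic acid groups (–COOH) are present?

Scan the SMILES for the carboxylic acid motif — none present.
Groups that are present: 2 alkene, 1 ester, 1 ether, 1 hydroxyl, 1 primary amine, 1 thiol.

0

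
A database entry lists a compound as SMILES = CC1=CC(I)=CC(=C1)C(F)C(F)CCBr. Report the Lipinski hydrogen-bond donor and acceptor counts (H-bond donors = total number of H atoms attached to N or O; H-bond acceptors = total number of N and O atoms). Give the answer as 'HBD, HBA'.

0, 0

Donors: find every N or O and count the H atoms it carries.
  (no N or O atoms present)
Lipinski HBD = 0.
Acceptors: N atoms = 0, O atoms = 0 → HBA = 0.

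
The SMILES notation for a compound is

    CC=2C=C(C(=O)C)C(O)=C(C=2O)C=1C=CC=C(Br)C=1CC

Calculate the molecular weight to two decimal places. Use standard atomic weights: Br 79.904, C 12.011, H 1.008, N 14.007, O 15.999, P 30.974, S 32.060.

First, the molecular formula is C17H17BrO3 (counting implicit H from valence).
  Br: 1 × 79.904 = 79.904
  C: 17 × 12.011 = 204.187
  H: 17 × 1.008 = 17.136
  O: 3 × 15.999 = 47.997
Sum: 1×79.904 + 17×12.011 + 17×1.008 + 3×15.999 = 349.224 → 349.22 g/mol.

349.22 g/mol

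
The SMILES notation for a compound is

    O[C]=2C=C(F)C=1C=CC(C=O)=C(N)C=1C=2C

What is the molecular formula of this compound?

Walk through each heavy atom and fill implicit hydrogens from standard valence (C 4, N 3, O 2, S 2, halogen 1):
  atom 1: O, bond orders sum to 1 (valence 2) → 1 H
  atom 2: C with explicit H count 0
  atom 3: C, bond orders sum to 3 (valence 4) → 1 H
  atom 4: C, bond orders sum to 4 (valence 4) → 0 H
  atom 5: F (halogen, monovalent) → 0 H
  atom 6: C, bond orders sum to 4 (valence 4) → 0 H
  atom 7: C, bond orders sum to 3 (valence 4) → 1 H
  atom 8: C, bond orders sum to 3 (valence 4) → 1 H
  atom 9: C, bond orders sum to 4 (valence 4) → 0 H
  atom 10: C, bond orders sum to 3 (valence 4) → 1 H
  atom 11: O, bond orders sum to 2 (valence 2) → 0 H
  atom 12: C, bond orders sum to 4 (valence 4) → 0 H
  atom 13: N, bond orders sum to 1 (valence 3) → 2 H
  atom 14: C, bond orders sum to 4 (valence 4) → 0 H
  atom 15: C, bond orders sum to 4 (valence 4) → 0 H
  atom 16: C, bond orders sum to 1 (valence 4) → 3 H
Totals → C:12, H:10, F:1, N:1, O:2.

C12H10FNO2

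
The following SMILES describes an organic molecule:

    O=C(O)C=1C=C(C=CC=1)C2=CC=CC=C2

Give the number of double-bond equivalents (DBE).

Molecular formula: C13H10O2.
DoU = (2C + 2 + N − H − X) / 2, where X is the halogen count and O/S are ignored.
    = (2·13 + 2 + 0 − 10 − 0) / 2 = 18 / 2 = 9.

9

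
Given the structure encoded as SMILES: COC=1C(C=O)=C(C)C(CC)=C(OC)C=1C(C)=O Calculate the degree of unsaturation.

Degree of unsaturation = (number of rings) + (number of π bonds).
Ring closures in the SMILES: 1.
π bonds: 5 double bonds (each 1 DoU) → 5 DoU from unsaturation.
Total DoU = 1 + 5 = 6.

6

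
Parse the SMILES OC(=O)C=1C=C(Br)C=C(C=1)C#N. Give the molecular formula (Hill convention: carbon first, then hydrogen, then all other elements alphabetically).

Walk through each heavy atom and fill implicit hydrogens from standard valence (C 4, N 3, O 2, S 2, halogen 1):
  atom 1: O, bond orders sum to 1 (valence 2) → 1 H
  atom 2: C, bond orders sum to 4 (valence 4) → 0 H
  atom 3: O, bond orders sum to 2 (valence 2) → 0 H
  atom 4: C, bond orders sum to 4 (valence 4) → 0 H
  atom 5: C, bond orders sum to 3 (valence 4) → 1 H
  atom 6: C, bond orders sum to 4 (valence 4) → 0 H
  atom 7: Br (halogen, monovalent) → 0 H
  atom 8: C, bond orders sum to 3 (valence 4) → 1 H
  atom 9: C, bond orders sum to 4 (valence 4) → 0 H
  atom 10: C, bond orders sum to 3 (valence 4) → 1 H
  atom 11: C, bond orders sum to 4 (valence 4) → 0 H
  atom 12: N, bond orders sum to 3 (valence 3) → 0 H
Totals → C:8, H:4, Br:1, N:1, O:2.
In Hill order: C8H4BrNO2.

C8H4BrNO2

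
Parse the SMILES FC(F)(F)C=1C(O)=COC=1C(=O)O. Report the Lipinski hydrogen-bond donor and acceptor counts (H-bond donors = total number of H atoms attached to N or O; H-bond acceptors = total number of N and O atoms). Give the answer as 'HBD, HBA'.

2, 4

Donors: find every N or O and count the H atoms it carries.
  atom 7 (O): bond orders sum to 1 → 1 H
  atom 9 (O): bond orders sum to 2 → 0 H
  atom 12 (O): bond orders sum to 2 → 0 H
  atom 13 (O): bond orders sum to 1 → 1 H
Lipinski HBD = 2.
Acceptors: N atoms = 0, O atoms = 4 → HBA = 4.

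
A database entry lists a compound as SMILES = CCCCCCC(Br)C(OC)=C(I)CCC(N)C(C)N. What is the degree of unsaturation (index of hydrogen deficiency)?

Molecular formula: C15H30BrIN2O.
DoU = (2C + 2 + N − H − X) / 2, where X is the halogen count and O/S are ignored.
    = (2·15 + 2 + 2 − 30 − 2) / 2 = 2 / 2 = 1.

1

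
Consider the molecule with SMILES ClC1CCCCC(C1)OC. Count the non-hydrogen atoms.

10

Every atom symbol written in the SMILES (organic subset) is one heavy atom; implicit H are not written.
Heavy atoms by element → C:8, Cl:1, O:1.
Total: 10.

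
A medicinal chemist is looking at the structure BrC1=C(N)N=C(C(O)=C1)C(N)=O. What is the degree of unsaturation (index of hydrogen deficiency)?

Molecular formula: C6H6BrN3O2.
DoU = (2C + 2 + N − H − X) / 2, where X is the halogen count and O/S are ignored.
    = (2·6 + 2 + 3 − 6 − 1) / 2 = 10 / 2 = 5.

5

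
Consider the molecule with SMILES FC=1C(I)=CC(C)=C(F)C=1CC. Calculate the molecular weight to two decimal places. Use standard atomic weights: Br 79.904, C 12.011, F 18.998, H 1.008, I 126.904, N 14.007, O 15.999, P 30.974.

282.07 g/mol

First, the molecular formula is C9H9F2I (counting implicit H from valence).
  C: 9 × 12.011 = 108.099
  F: 2 × 18.998 = 37.996
  H: 9 × 1.008 = 9.072
  I: 1 × 126.904 = 126.904
Sum: 9×12.011 + 2×18.998 + 9×1.008 + 1×126.904 = 282.071 → 282.07 g/mol.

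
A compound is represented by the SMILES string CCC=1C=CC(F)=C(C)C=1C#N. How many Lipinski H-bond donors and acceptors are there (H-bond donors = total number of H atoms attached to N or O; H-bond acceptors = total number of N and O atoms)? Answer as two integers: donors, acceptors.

Donors: find every N or O and count the H atoms it carries.
  atom 12 (N): bond orders sum to 3 → 0 H
Lipinski HBD = 0.
Acceptors: N atoms = 1, O atoms = 0 → HBA = 1.

0, 1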